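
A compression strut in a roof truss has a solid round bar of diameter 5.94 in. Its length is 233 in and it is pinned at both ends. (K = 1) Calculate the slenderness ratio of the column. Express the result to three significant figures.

I = πd⁴/64 = π×5.94⁴/64 = 61.11 in⁴
A = 27.71 in²;  r_min = √(I/A) = √(61.11/27.71) = 1.485 in
L_e = K·L = 1 × 233 = 233.0 in
λ = L_e / r_min = 233.00 / 1.485 = 157

λ ≈ 157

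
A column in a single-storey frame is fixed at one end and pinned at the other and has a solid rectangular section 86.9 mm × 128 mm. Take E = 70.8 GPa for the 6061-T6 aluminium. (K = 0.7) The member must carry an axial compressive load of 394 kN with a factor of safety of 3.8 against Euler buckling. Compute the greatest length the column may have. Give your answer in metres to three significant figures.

L_max ≈ 2.58 m

Buckling occurs about the weak axis: I_min = h·b³/12 with b = 86.9 mm (the shorter side).
I_min = 128×86.9³/12 = 7.000×10^6 mm⁴
I = 7.000×10^-6 m⁴
Required critical load P_cr = n·P = 3.8 × 394 = 1497 kN = 1.497×10^6 N
From P_cr = π²EI/(K·L)²:  L = (1/K)·√(π²EI/P_cr) = (1/0.7)·√(π²×7.08×10^10×7.000×10^-6/1.497×10^6)
L = 2.58 m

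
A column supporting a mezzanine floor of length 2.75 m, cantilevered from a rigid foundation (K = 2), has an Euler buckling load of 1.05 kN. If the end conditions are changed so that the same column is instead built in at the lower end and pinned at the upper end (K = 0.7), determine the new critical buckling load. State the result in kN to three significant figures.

P_cr ∝ 1/K², so P_cr,new = P_cr,old × (K_old/K_new)² = 1.05 × (2/0.7)²
= 1.05 × 8.163 = 8.57 kN

P_cr ≈ 8.57 kN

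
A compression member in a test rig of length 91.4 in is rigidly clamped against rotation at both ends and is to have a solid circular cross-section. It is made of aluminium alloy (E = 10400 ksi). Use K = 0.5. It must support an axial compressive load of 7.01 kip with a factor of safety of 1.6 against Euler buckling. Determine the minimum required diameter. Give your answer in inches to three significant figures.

d ≈ 1.47 in

Required P_cr = n·P = 1.6 × 7.01 = 11.22 kip
L_e = K·L = 0.5 × 91.4 = 45.70 in
Required I = P_cr·L_e²/(π²E) = 1.122×10^4 × 45.70² / (π² × 1.04×10^7) = 0.2282 in⁴
Solid circle: I = πd⁴/64  ⇒  d = (64I/π)^(1/4) = (64×0.2282/π)^(1/4) = 1.47 in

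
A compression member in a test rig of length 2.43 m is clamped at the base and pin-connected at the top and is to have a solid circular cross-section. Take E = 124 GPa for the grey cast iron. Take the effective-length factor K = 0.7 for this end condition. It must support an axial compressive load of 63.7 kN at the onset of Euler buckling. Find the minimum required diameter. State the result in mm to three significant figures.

d ≈ 41.9 mm

L_e = K·L = 0.7 × 2.43 = 1.701 m
Required I = P_cr·L_e²/(π²E) = 6.370×10^4 × 1.701² / (π² × 1.24×10^11) = 1.506×10^-7 m⁴
I_req = 1.506×10^5 mm⁴
Solid circle: I = πd⁴/64  ⇒  d = (64I/π)^(1/4) = (64×1.506×10^5/π)^(1/4) = 41.9 mm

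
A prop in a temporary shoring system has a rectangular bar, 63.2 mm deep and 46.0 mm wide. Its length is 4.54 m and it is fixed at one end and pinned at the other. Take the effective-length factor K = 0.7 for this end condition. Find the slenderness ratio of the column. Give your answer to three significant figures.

For a rectangle r_min = b/√12 = 46.0/√12 = 13.28 mm
L_e = K·L = 0.7 × 4.54 m = 3.178 m = 3178.0 mm
λ = L_e / r_min = 3178.0 / 13.28 = 239

λ ≈ 239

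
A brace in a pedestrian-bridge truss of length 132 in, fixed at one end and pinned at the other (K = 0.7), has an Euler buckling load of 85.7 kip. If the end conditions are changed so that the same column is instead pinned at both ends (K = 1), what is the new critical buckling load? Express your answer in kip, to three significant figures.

P_cr ≈ 42.0 kip

P_cr ∝ 1/K², so P_cr,new = P_cr,old × (K_old/K_new)² = 85.7 × (0.7/1)²
= 85.7 × 0.4900 = 42.0 kip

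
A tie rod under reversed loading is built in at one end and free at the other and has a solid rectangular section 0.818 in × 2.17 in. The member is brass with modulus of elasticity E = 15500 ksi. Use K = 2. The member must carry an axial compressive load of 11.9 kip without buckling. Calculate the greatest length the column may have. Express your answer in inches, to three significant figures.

L_max ≈ 17.8 in

Buckling occurs about the weak axis: I_min = h·b³/12 with b = 0.818 in (the shorter side).
I_min = 2.17×0.818³/12 = 9.898×10^-2 in⁴
At the buckling limit P_cr = P = 1.190×10^4 lb
From P_cr = π²EI/(K·L)²:  L = (1/K)·√(π²EI/P_cr) = (1/2)·√(π²×1.55×10^7×9.898×10^-2/1.190×10^4)
L = 17.8 in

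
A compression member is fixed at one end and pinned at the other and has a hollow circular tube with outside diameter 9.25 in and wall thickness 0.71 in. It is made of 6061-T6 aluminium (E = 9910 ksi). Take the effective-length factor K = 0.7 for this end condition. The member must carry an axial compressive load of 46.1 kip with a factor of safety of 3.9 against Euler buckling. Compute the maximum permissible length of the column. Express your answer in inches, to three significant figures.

L_max ≈ 441 in

Inner diameter d_i = 9.25 − 2×0.71 = 7.830 in
I = π(d_o⁴ − d_i⁴)/64 = π(9.25⁴ − 7.830⁴)/64 = 174.9 in⁴
Required critical load P_cr = n·P = 3.9 × 46.1 = 179.8 kip = 1.798×10^5 lb
From P_cr = π²EI/(K·L)²:  L = (1/K)·√(π²EI/P_cr) = (1/0.7)·√(π²×9.91×10^6×174.9/1.798×10^5)
L = 441 in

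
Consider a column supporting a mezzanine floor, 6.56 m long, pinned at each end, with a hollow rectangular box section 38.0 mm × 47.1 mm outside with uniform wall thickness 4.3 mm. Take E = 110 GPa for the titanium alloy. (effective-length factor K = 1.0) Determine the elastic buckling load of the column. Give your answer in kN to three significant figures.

Inner dimensions: h_i = 47.1 − 2×4.3 = 38.50 mm, b_i = 38.0 − 2×4.3 = 29.40 mm
Weak-axis I_min = (h_o·b_o³ − h_i·b_i³)/12 with b_o = 38.0, b_i = 29.40 mm (shorter outer/inner sides).
I_min = (47.1×38.0³ − 38.50×29.40³)/12 = 1.338×10^5 mm⁴
I = 1.338×10^5 mm⁴ = 1.338×10^-7 m⁴
Effective length L_e = K·L = 1 × 6.56 = 6.560 m
P_cr = π²EI / L_e² = π² × 110×10⁹ × 1.338×10^-7 / 6.560² = 3.377×10^3 N

P_cr ≈ 3.38 kN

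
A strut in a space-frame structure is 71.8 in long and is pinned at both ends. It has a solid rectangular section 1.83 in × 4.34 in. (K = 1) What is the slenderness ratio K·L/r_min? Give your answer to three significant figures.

For a rectangle r_min = b/√12 = 1.83/√12 = 0.5283 in
L_e = K·L = 1 × 71.8 = 71.80 in
λ = L_e / r_min = 71.800 / 0.5283 = 136

λ ≈ 136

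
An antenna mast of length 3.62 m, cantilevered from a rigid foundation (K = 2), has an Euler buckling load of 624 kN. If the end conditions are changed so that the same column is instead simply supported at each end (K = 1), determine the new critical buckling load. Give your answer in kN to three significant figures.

P_cr ∝ 1/K², so P_cr,new = P_cr,old × (K_old/K_new)² = 624 × (2/1)²
= 624 × 4.000 = 2500 kN

P_cr ≈ 2500 kN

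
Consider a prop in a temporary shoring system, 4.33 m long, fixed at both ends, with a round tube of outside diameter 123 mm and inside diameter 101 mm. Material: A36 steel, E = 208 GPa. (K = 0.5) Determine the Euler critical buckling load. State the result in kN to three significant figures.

P_cr ≈ 2680 kN

d_o = 123 mm, d_i = 101 mm
I = π(d_o⁴ − d_i⁴)/64 = π(123⁴ − 101.0⁴)/64 = 6.127×10^6 mm⁴
I = 6.127×10^6 mm⁴ = 6.127×10^-6 m⁴
Effective length L_e = K·L = 0.5 × 4.33 = 2.165 m
P_cr = π²EI / L_e² = π² × 208×10⁹ × 6.127×10^-6 / 2.165² = 2.684×10^6 N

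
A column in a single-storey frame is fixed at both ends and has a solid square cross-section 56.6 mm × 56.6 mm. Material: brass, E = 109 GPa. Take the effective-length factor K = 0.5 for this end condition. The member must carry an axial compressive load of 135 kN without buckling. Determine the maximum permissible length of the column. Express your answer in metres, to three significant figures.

L_max ≈ 5.22 m

I = a⁴/12 = 56.6⁴/12 = 8.552×10^5 mm⁴
I = 8.552×10^-7 m⁴
At the buckling limit P_cr = P = 1.350×10^5 N
From P_cr = π²EI/(K·L)²:  L = (1/K)·√(π²EI/P_cr) = (1/0.5)·√(π²×1.09×10^11×8.552×10^-7/1.350×10^5)
L = 5.22 m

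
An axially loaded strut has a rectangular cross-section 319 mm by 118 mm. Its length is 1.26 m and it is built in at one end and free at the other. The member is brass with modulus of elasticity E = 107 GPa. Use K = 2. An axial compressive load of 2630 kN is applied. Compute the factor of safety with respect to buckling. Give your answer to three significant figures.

Buckling occurs about the weak axis: I_min = h·b³/12 with b = 118 mm (the shorter side).
I_min = 319×118³/12 = 4.368×10^7 mm⁴
I = 4.368×10^7 mm⁴ = 4.368×10^-5 m⁴
Effective length L_e = K·L = 2 × 1.26 = 2.520 m
P_cr = π²EI / L_e² = π² × 107×10⁹ × 4.368×10^-5 / 2.520² = 7.263×10^6 N
Factor of safety n = P_cr / P = 7263.4 / 2630 = 2.76

n ≈ 2.76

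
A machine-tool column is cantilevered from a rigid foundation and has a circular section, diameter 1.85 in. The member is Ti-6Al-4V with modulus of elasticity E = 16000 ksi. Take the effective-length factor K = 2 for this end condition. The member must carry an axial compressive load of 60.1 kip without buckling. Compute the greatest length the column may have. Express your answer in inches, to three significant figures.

I = πd⁴/64 = π×1.85⁴/64 = 0.5750 in⁴
At the buckling limit P_cr = P = 6.010×10^4 lb
From P_cr = π²EI/(K·L)²:  L = (1/K)·√(π²EI/P_cr) = (1/2)·√(π²×1.60×10^7×0.5750/6.010×10^4)
L = 19.4 in

L_max ≈ 19.4 in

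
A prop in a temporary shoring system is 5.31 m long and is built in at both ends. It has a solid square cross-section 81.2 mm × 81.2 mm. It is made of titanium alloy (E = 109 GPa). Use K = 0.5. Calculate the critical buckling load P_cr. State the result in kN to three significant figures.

I = a⁴/12 = 81.2⁴/12 = 3.623×10^6 mm⁴
I = 3.623×10^6 mm⁴ = 3.623×10^-6 m⁴
Effective length L_e = K·L = 0.5 × 5.31 = 2.655 m
P_cr = π²EI / L_e² = π² × 109×10⁹ × 3.623×10^-6 / 2.655² = 5.529×10^5 N

P_cr ≈ 553 kN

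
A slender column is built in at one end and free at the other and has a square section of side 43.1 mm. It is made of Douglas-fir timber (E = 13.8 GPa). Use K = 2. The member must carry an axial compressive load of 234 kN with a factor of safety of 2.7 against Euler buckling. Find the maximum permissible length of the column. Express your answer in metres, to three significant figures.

L_max ≈ 0.124 m

I = a⁴/12 = 43.1⁴/12 = 2.876×10^5 mm⁴
I = 2.876×10^-7 m⁴
Required critical load P_cr = n·P = 2.7 × 234 = 631.8 kN = 6.318×10^5 N
From P_cr = π²EI/(K·L)²:  L = (1/K)·√(π²EI/P_cr) = (1/2)·√(π²×1.38×10^10×2.876×10^-7/6.318×10^5)
L = 0.124 m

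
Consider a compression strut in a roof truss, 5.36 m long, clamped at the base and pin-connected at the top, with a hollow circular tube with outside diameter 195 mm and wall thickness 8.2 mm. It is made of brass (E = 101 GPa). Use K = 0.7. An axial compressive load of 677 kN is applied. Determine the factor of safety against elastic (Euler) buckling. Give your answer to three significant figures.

n ≈ 2.20

Inner diameter d_i = 195 − 2×8.2 = 178.6 mm
I = π(d_o⁴ − d_i⁴)/64 = π(195⁴ − 178.6⁴)/64 = 2.103×10^7 mm⁴
I = 2.103×10^7 mm⁴ = 2.103×10^-5 m⁴
Effective length L_e = K·L = 0.7 × 5.36 = 3.752 m
P_cr = π²EI / L_e² = π² × 101×10⁹ × 2.103×10^-5 / 3.752² = 1.489×10^6 N
Factor of safety n = P_cr / P = 1489.1 / 677 = 2.20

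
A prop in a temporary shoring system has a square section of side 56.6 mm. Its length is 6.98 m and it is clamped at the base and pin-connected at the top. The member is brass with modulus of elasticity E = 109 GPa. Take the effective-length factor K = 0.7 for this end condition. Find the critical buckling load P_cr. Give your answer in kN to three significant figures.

P_cr ≈ 38.5 kN

I = a⁴/12 = 56.6⁴/12 = 8.552×10^5 mm⁴
I = 8.552×10^5 mm⁴ = 8.552×10^-7 m⁴
Effective length L_e = K·L = 0.7 × 6.98 = 4.886 m
P_cr = π²EI / L_e² = π² × 109×10⁹ × 8.552×10^-7 / 4.886² = 3.854×10^4 N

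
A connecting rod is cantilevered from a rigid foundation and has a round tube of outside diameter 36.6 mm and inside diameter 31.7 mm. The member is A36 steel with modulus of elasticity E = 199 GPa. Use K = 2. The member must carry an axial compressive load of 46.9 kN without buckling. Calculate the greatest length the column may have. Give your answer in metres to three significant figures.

L_max ≈ 0.635 m

d_o = 36.6 mm, d_i = 31.7 mm
I = π(d_o⁴ − d_i⁴)/64 = π(36.6⁴ − 31.70⁴)/64 = 3.851×10^4 mm⁴
I = 3.851×10^-8 m⁴
At the buckling limit P_cr = P = 4.690×10^4 N
From P_cr = π²EI/(K·L)²:  L = (1/K)·√(π²EI/P_cr) = (1/2)·√(π²×1.99×10^11×3.851×10^-8/4.690×10^4)
L = 0.635 m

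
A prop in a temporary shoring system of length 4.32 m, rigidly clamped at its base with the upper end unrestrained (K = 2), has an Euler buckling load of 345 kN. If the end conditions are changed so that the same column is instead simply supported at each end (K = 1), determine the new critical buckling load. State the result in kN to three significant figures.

P_cr ≈ 1380 kN

P_cr ∝ 1/K², so P_cr,new = P_cr,old × (K_old/K_new)² = 345 × (2/1)²
= 345 × 4.000 = 1380 kN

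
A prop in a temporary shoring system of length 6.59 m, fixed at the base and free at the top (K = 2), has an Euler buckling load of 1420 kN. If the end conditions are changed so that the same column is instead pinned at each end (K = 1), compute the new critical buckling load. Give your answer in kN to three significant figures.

P_cr ≈ 5680 kN

P_cr ∝ 1/K², so P_cr,new = P_cr,old × (K_old/K_new)² = 1420 × (2/1)²
= 1420 × 4.000 = 5680 kN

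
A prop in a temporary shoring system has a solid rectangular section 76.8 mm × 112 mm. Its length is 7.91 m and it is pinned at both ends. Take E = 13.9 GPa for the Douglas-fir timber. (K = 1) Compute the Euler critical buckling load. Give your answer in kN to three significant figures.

P_cr ≈ 9.27 kN

Buckling occurs about the weak axis: I_min = h·b³/12 with b = 76.8 mm (the shorter side).
I_min = 112×76.8³/12 = 4.228×10^6 mm⁴
I = 4.228×10^6 mm⁴ = 4.228×10^-6 m⁴
Effective length L_e = K·L = 1 × 7.91 = 7.910 m
P_cr = π²EI / L_e² = π² × 13.9×10⁹ × 4.228×10^-6 / 7.910² = 9.270×10^3 N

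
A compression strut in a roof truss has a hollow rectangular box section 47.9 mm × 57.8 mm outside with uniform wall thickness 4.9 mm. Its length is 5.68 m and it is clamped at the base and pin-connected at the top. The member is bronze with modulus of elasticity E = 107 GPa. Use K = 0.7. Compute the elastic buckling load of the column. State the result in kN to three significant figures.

Inner dimensions: h_i = 57.8 − 2×4.9 = 48.00 mm, b_i = 47.9 − 2×4.9 = 38.10 mm
Weak-axis I_min = (h_o·b_o³ − h_i·b_i³)/12 with b_o = 47.9, b_i = 38.10 mm (shorter outer/inner sides).
I_min = (57.8×47.9³ − 48.00×38.10³)/12 = 3.081×10^5 mm⁴
I = 3.081×10^5 mm⁴ = 3.081×10^-7 m⁴
Effective length L_e = K·L = 0.7 × 5.68 = 3.976 m
P_cr = π²EI / L_e² = π² × 107×10⁹ × 3.081×10^-7 / 3.976² = 2.058×10^4 N

P_cr ≈ 20.6 kN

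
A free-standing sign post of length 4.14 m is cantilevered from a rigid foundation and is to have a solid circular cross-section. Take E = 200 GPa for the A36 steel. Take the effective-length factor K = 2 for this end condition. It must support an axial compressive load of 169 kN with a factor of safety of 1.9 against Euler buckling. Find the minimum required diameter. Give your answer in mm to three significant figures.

Required P_cr = n·P = 1.9 × 169 = 321.1 kN
L_e = K·L = 2 × 4.14 = 8.280 m
Required I = P_cr·L_e²/(π²E) = 3.211×10^5 × 8.280² / (π² × 2.00×10^11) = 1.115×10^-5 m⁴
I_req = 1.115×10^7 mm⁴
Solid circle: I = πd⁴/64  ⇒  d = (64I/π)^(1/4) = (64×1.115×10^7/π)^(1/4) = 123 mm

d ≈ 123 mm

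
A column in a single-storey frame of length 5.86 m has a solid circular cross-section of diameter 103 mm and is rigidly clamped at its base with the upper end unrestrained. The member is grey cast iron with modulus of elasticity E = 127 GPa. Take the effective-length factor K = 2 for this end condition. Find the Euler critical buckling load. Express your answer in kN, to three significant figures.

P_cr ≈ 50.4 kN

I = πd⁴/64 = π×103⁴/64 = 5.525×10^6 mm⁴
I = 5.525×10^6 mm⁴ = 5.525×10^-6 m⁴
Effective length L_e = K·L = 2 × 5.86 = 11.72 m
P_cr = π²EI / L_e² = π² × 127×10⁹ × 5.525×10^-6 / 11.72² = 5.042×10^4 N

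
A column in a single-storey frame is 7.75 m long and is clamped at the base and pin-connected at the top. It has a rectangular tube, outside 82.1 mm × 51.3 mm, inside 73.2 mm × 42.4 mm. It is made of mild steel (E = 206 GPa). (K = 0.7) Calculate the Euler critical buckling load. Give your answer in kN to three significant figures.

P_cr ≈ 31.7 kN

Weak-axis I_min = (h_o·b_o³ − h_i·b_i³)/12 with b_o = 51.3, b_i = 42.40 mm (shorter outer/inner sides).
I_min = (82.1×51.3³ − 73.20×42.40³)/12 = 4.587×10^5 mm⁴
I = 4.587×10^5 mm⁴ = 4.587×10^-7 m⁴
Effective length L_e = K·L = 0.7 × 7.75 = 5.425 m
P_cr = π²EI / L_e² = π² × 206×10⁹ × 4.587×10^-7 / 5.425² = 3.169×10^4 N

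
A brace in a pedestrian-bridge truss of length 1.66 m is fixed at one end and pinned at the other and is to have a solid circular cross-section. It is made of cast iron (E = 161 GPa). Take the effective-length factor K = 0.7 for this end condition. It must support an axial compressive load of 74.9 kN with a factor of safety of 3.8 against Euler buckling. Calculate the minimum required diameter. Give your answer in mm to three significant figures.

Required P_cr = n·P = 3.8 × 74.9 = 284.6 kN
L_e = K·L = 0.7 × 1.66 = 1.162 m
Required I = P_cr·L_e²/(π²E) = 2.846×10^5 × 1.162² / (π² × 1.61×10^11) = 2.419×10^-7 m⁴
I_req = 2.419×10^5 mm⁴
Solid circle: I = πd⁴/64  ⇒  d = (64I/π)^(1/4) = (64×2.419×10^5/π)^(1/4) = 47.1 mm

d ≈ 47.1 mm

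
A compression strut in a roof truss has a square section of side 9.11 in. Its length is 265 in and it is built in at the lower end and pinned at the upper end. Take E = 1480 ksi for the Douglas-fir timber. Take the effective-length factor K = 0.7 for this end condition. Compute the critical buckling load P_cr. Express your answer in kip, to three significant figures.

I = a⁴/12 = 9.11⁴/12 = 574.0 in⁴
Effective length L_e = K·L = 0.7 × 265 = 185.5 in
P_cr = π²EI / L_e² = π² × 1480×10³ × 574.0 / 185.5² = 2.436×10^5 lb

P_cr ≈ 244 kip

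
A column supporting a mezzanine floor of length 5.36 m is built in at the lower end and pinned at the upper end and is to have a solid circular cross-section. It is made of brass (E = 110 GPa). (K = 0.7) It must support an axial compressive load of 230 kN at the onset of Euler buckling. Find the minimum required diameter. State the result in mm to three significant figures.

L_e = K·L = 0.7 × 5.36 = 3.752 m
Required I = P_cr·L_e²/(π²E) = 2.300×10^5 × 3.752² / (π² × 1.10×10^11) = 2.982×10^-6 m⁴
I_req = 2.982×10^6 mm⁴
Solid circle: I = πd⁴/64  ⇒  d = (64I/π)^(1/4) = (64×2.982×10^6/π)^(1/4) = 88.3 mm

d ≈ 88.3 mm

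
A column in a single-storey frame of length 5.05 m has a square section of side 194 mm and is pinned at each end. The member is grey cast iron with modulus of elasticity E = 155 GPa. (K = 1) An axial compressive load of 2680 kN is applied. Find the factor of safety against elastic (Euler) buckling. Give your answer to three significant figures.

n ≈ 2.64

I = a⁴/12 = 194⁴/12 = 1.180×10^8 mm⁴
I = 1.180×10^8 mm⁴ = 1.180×10^-4 m⁴
Effective length L_e = K·L = 1 × 5.05 = 5.050 m
P_cr = π²EI / L_e² = π² × 155×10⁹ × 1.180×10^-4 / 5.050² = 7.081×10^6 N
Factor of safety n = P_cr / P = 7080.7 / 2680 = 2.64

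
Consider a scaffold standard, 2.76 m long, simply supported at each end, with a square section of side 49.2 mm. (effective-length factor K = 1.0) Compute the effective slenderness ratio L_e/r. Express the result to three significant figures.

λ ≈ 194

For a square r = a/√12 = 49.2/√12 = 14.20 mm
L_e = K·L = 1 × 2.76 m = 2.760 m = 2760.0 mm
λ = L_e / r_min = 2760.0 / 14.20 = 194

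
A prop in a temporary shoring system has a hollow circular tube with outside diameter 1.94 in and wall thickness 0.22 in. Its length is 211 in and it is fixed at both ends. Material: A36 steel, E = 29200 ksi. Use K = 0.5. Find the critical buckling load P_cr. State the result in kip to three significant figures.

P_cr ≈ 11.6 kip

Inner diameter d_i = 1.94 − 2×0.22 = 1.500 in
I = π(d_o⁴ − d_i⁴)/64 = π(1.94⁴ − 1.500⁴)/64 = 0.4468 in⁴
Effective length L_e = K·L = 0.5 × 211 = 105.5 in
P_cr = π²EI / L_e² = π² × 29200×10³ × 0.4468 / 105.5² = 1.157×10^4 lb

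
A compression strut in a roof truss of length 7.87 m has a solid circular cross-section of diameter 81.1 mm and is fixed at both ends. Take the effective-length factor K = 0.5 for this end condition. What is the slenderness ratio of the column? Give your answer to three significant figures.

For a solid circle r = d/4 = 81.1/4 = 20.27 mm
L_e = K·L = 0.5 × 7.87 m = 3.935 m = 3935.0 mm
λ = L_e / r_min = 3935.0 / 20.27 = 194

λ ≈ 194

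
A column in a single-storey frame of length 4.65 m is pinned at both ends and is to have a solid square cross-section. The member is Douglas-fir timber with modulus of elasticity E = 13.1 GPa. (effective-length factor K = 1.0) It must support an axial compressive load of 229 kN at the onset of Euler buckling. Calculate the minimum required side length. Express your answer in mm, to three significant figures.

L_e = K·L = 1 × 4.65 = 4.650 m
Required I = P_cr·L_e²/(π²E) = 2.290×10^5 × 4.650² / (π² × 1.31×10^10) = 3.830×10^-5 m⁴
I_req = 3.830×10^7 mm⁴
Solid square: I = a⁴/12  ⇒  a = (12I)^(1/4) = (12×3.830×10^7)^(1/4) = 146 mm

a ≈ 146 mm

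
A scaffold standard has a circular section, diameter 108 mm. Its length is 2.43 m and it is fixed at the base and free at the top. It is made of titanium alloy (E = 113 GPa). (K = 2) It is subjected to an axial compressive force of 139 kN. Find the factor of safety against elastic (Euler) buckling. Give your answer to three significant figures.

n ≈ 2.27

I = πd⁴/64 = π×108⁴/64 = 6.678×10^6 mm⁴
I = 6.678×10^6 mm⁴ = 6.678×10^-6 m⁴
Effective length L_e = K·L = 2 × 2.43 = 4.860 m
P_cr = π²EI / L_e² = π² × 113×10⁹ × 6.678×10^-6 / 4.860² = 3.153×10^5 N
Factor of safety n = P_cr / P = 315.33 / 139 = 2.27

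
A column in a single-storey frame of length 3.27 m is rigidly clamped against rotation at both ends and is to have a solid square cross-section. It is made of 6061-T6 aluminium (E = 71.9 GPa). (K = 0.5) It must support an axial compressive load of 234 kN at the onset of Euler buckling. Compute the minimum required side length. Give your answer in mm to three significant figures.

a ≈ 57.0 mm

L_e = K·L = 0.5 × 3.27 = 1.635 m
Required I = P_cr·L_e²/(π²E) = 2.340×10^5 × 1.635² / (π² × 7.19×10^10) = 8.815×10^-7 m⁴
I_req = 8.815×10^5 mm⁴
Solid square: I = a⁴/12  ⇒  a = (12I)^(1/4) = (12×8.815×10^5)^(1/4) = 57.0 mm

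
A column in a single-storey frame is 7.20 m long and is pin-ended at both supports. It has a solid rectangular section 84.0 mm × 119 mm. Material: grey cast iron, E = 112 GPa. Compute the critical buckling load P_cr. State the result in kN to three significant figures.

P_cr ≈ 125 kN

Buckling occurs about the weak axis: I_min = h·b³/12 with b = 84.0 mm (the shorter side).
I_min = 119×84.0³/12 = 5.878×10^6 mm⁴
I = 5.878×10^6 mm⁴ = 5.878×10^-6 m⁴
Effective length L_e = K·L = 1 × 7.20 = 7.200 m
P_cr = π²EI / L_e² = π² × 112×10⁹ × 5.878×10^-6 / 7.200² = 1.253×10^5 N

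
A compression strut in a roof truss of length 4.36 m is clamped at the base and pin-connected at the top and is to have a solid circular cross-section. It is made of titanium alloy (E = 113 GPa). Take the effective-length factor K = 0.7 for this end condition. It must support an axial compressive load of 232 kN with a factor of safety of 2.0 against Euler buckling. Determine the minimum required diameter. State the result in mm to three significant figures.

Required P_cr = n·P = 2.0 × 232 = 464.0 kN
L_e = K·L = 0.7 × 4.36 = 3.052 m
Required I = P_cr·L_e²/(π²E) = 4.640×10^5 × 3.052² / (π² × 1.13×10^11) = 3.875×10^-6 m⁴
I_req = 3.875×10^6 mm⁴
Solid circle: I = πd⁴/64  ⇒  d = (64I/π)^(1/4) = (64×3.875×10^6/π)^(1/4) = 94.3 mm

d ≈ 94.3 mm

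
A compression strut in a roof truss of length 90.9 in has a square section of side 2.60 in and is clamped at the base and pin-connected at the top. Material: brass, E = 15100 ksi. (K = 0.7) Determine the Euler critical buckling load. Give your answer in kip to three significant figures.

P_cr ≈ 140 kip

I = a⁴/12 = 2.60⁴/12 = 3.808 in⁴
Effective length L_e = K·L = 0.7 × 90.9 = 63.63 in
P_cr = π²EI / L_e² = π² × 15100×10³ × 3.808 / 63.63² = 1.402×10^5 lb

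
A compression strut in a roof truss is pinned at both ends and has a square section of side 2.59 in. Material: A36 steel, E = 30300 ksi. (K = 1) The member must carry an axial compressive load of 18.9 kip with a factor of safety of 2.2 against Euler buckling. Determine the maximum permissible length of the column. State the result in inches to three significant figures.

I = a⁴/12 = 2.59⁴/12 = 3.750 in⁴
Required critical load P_cr = n·P = 2.2 × 18.9 = 41.58 kip = 4.158×10^4 lb
From P_cr = π²EI/(K·L)²:  L = (1/K)·√(π²EI/P_cr) = (1/1)·√(π²×3.03×10^7×3.750/4.158×10^4)
L = 164 in

L_max ≈ 164 in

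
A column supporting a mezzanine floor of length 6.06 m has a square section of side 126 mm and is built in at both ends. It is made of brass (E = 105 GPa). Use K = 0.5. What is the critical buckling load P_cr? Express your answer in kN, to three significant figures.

I = a⁴/12 = 126⁴/12 = 2.100×10^7 mm⁴
I = 2.100×10^7 mm⁴ = 2.100×10^-5 m⁴
Effective length L_e = K·L = 0.5 × 6.06 = 3.030 m
P_cr = π²EI / L_e² = π² × 105×10⁹ × 2.100×10^-5 / 3.030² = 2.371×10^6 N

P_cr ≈ 2370 kN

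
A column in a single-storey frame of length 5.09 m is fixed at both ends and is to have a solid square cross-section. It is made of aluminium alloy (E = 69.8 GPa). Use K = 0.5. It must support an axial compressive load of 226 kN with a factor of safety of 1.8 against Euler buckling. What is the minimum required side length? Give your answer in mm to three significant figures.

a ≈ 82.3 mm

Required P_cr = n·P = 1.8 × 226 = 406.8 kN
L_e = K·L = 0.5 × 5.09 = 2.545 m
Required I = P_cr·L_e²/(π²E) = 4.068×10^5 × 2.545² / (π² × 6.98×10^10) = 3.825×10^-6 m⁴
I_req = 3.825×10^6 mm⁴
Solid square: I = a⁴/12  ⇒  a = (12I)^(1/4) = (12×3.825×10^6)^(1/4) = 82.3 mm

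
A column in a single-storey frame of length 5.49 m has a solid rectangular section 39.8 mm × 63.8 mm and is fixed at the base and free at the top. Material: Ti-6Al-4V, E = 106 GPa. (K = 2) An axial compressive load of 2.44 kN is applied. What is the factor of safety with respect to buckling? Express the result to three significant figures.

n ≈ 1.19

Buckling occurs about the weak axis: I_min = h·b³/12 with b = 39.8 mm (the shorter side).
I_min = 63.8×39.8³/12 = 3.352×10^5 mm⁴
I = 3.352×10^5 mm⁴ = 3.352×10^-7 m⁴
Effective length L_e = K·L = 2 × 5.49 = 10.98 m
P_cr = π²EI / L_e² = π² × 106×10⁹ × 3.352×10^-7 / 10.98² = 2.909×10^3 N
Factor of safety n = P_cr / P = 2.9086 / 2.44 = 1.19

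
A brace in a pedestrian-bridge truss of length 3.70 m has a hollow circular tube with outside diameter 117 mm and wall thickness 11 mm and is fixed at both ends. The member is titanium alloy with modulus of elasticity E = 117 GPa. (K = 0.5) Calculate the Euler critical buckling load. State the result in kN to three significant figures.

P_cr ≈ 1750 kN

Inner diameter d_i = 117 − 2×11 = 95.00 mm
I = π(d_o⁴ − d_i⁴)/64 = π(117⁴ − 95.00⁴)/64 = 5.200×10^6 mm⁴
I = 5.200×10^6 mm⁴ = 5.200×10^-6 m⁴
Effective length L_e = K·L = 0.5 × 3.70 = 1.850 m
P_cr = π²EI / L_e² = π² × 117×10⁹ × 5.200×10^-6 / 1.850² = 1.755×10^6 N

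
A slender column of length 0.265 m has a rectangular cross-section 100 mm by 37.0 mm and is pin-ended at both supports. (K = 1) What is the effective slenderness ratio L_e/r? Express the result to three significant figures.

For a rectangle r_min = b/√12 = 37.0/√12 = 10.68 mm
L_e = K·L = 1 × 0.265 m = 0.2650 m = 265.00 mm
λ = L_e / r_min = 265.00 / 10.68 = 24.8

λ ≈ 24.8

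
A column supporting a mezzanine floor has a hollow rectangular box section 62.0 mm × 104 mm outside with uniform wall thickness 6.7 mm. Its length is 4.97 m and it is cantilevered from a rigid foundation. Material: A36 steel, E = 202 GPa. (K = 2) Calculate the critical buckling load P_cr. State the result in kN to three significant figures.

Inner dimensions: h_i = 104 − 2×6.7 = 90.60 mm, b_i = 62.0 − 2×6.7 = 48.60 mm
Weak-axis I_min = (h_o·b_o³ − h_i·b_i³)/12 with b_o = 62.0, b_i = 48.60 mm (shorter outer/inner sides).
I_min = (104×62.0³ − 90.60×48.60³)/12 = 1.199×10^6 mm⁴
I = 1.199×10^6 mm⁴ = 1.199×10^-6 m⁴
Effective length L_e = K·L = 2 × 4.97 = 9.940 m
P_cr = π²EI / L_e² = π² × 202×10⁹ × 1.199×10^-6 / 9.940² = 2.419×10^4 N

P_cr ≈ 24.2 kN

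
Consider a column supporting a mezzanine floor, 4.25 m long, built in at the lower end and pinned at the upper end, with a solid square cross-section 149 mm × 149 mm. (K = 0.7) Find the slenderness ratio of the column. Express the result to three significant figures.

For a square r = a/√12 = 149/√12 = 43.01 mm
L_e = K·L = 0.7 × 4.25 m = 2.975 m = 2975.0 mm
λ = L_e / r_min = 2975.0 / 43.01 = 69.2

λ ≈ 69.2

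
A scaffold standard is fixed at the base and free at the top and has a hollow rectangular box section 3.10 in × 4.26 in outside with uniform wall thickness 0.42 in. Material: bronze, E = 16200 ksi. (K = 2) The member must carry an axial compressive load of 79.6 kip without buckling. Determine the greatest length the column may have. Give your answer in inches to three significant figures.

Inner dimensions: h_i = 4.26 − 2×0.42 = 3.420 in, b_i = 3.10 − 2×0.42 = 2.260 in
Weak-axis I_min = (h_o·b_o³ − h_i·b_i³)/12 with b_o = 3.10, b_i = 2.260 in (shorter outer/inner sides).
I_min = (4.26×3.10³ − 3.420×2.260³)/12 = 7.286 in⁴
At the buckling limit P_cr = P = 7.960×10^4 lb
From P_cr = π²EI/(K·L)²:  L = (1/K)·√(π²EI/P_cr) = (1/2)·√(π²×1.62×10^7×7.286/7.960×10^4)
L = 60.5 in

L_max ≈ 60.5 in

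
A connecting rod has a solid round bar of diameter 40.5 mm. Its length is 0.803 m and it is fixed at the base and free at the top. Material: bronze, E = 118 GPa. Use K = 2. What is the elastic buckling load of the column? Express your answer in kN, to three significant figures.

I = πd⁴/64 = π×40.5⁴/64 = 1.321×10^5 mm⁴
I = 1.321×10^5 mm⁴ = 1.321×10^-7 m⁴
Effective length L_e = K·L = 2 × 0.803 = 1.606 m
P_cr = π²EI / L_e² = π² × 118×10⁹ × 1.321×10^-7 / 1.606² = 5.963×10^4 N

P_cr ≈ 59.6 kN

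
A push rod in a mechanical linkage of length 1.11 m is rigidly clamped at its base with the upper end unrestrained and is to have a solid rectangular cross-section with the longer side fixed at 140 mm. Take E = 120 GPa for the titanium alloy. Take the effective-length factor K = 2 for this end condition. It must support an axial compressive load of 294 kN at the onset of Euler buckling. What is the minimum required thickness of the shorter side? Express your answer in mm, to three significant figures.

b ≈ 47.2 mm

L_e = K·L = 2 × 1.11 = 2.220 m
Required I = P_cr·L_e²/(π²E) = 2.940×10^5 × 2.220² / (π² × 1.20×10^11) = 1.223×10^-6 m⁴
I_req = 1.223×10^6 mm⁴
Rectangle, weak axis: I_min = h·b³/12 with h = 140 mm fixed  ⇒  b = (12I/h)^(1/3) = 47.2 mm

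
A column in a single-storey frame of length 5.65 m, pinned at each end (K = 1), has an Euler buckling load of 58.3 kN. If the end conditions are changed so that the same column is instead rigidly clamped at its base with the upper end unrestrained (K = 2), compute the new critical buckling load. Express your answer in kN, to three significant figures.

P_cr ≈ 14.6 kN

P_cr ∝ 1/K², so P_cr,new = P_cr,old × (K_old/K_new)² = 58.3 × (1/2)²
= 58.3 × 0.2500 = 14.6 kN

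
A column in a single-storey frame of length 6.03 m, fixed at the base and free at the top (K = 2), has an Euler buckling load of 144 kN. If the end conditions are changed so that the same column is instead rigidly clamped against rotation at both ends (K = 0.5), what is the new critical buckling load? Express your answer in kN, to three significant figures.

P_cr ∝ 1/K², so P_cr,new = P_cr,old × (K_old/K_new)² = 144 × (2/0.5)²
= 144 × 16.00 = 2300 kN

P_cr ≈ 2300 kN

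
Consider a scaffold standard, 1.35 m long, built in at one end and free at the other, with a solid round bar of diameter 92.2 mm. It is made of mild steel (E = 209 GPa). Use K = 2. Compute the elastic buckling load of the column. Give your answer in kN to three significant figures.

I = πd⁴/64 = π×92.2⁴/64 = 3.547×10^6 mm⁴
I = 3.547×10^6 mm⁴ = 3.547×10^-6 m⁴
Effective length L_e = K·L = 2 × 1.35 = 2.700 m
P_cr = π²EI / L_e² = π² × 209×10⁹ × 3.547×10^-6 / 2.700² = 1.004×10^6 N

P_cr ≈ 1000 kN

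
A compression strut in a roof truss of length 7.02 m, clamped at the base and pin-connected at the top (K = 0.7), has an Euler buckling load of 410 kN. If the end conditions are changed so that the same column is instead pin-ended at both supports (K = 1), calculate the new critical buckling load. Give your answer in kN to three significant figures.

P_cr ≈ 201 kN

P_cr ∝ 1/K², so P_cr,new = P_cr,old × (K_old/K_new)² = 410 × (0.7/1)²
= 410 × 0.4900 = 201 kN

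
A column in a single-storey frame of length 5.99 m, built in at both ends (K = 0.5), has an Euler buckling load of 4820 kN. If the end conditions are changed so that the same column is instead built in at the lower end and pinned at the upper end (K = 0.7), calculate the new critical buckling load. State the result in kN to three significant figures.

P_cr ≈ 2460 kN

P_cr ∝ 1/K², so P_cr,new = P_cr,old × (K_old/K_new)² = 4820 × (0.5/0.7)²
= 4820 × 0.5102 = 2460 kN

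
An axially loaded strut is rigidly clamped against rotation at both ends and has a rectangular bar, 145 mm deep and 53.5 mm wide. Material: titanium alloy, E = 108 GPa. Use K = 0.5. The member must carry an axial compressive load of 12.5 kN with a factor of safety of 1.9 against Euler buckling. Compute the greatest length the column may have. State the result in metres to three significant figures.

L_max ≈ 18.2 m

Buckling occurs about the weak axis: I_min = h·b³/12 with b = 53.5 mm (the shorter side).
I_min = 145×53.5³/12 = 1.850×10^6 mm⁴
I = 1.850×10^-6 m⁴
Required critical load P_cr = n·P = 1.9 × 12.5 = 23.75 kN = 2.375×10^4 N
From P_cr = π²EI/(K·L)²:  L = (1/K)·√(π²EI/P_cr) = (1/0.5)·√(π²×1.08×10^11×1.850×10^-6/2.375×10^4)
L = 18.2 m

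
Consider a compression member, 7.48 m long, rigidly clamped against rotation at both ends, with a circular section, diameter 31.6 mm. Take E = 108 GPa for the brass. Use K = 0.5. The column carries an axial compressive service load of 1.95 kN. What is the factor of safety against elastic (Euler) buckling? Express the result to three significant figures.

n ≈ 1.91

I = πd⁴/64 = π×31.6⁴/64 = 4.895×10^4 mm⁴
I = 4.895×10^4 mm⁴ = 4.895×10^-8 m⁴
Effective length L_e = K·L = 0.5 × 7.48 = 3.740 m
P_cr = π²EI / L_e² = π² × 108×10⁹ × 4.895×10^-8 / 3.740² = 3.730×10^3 N
Factor of safety n = P_cr / P = 3.7299 / 1.95 = 1.91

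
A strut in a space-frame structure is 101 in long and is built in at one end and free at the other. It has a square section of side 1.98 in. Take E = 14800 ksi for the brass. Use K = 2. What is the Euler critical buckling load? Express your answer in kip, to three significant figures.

P_cr ≈ 4.58 kip

I = a⁴/12 = 1.98⁴/12 = 1.281 in⁴
Effective length L_e = K·L = 2 × 101 = 202.0 in
P_cr = π²EI / L_e² = π² × 14800×10³ × 1.281 / 202.0² = 4.585×10^3 lb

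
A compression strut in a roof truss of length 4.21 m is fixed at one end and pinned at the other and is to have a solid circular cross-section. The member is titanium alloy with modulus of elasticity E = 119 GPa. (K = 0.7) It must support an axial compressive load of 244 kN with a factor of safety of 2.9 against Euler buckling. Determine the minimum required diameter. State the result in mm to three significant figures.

d ≈ 102 mm

Required P_cr = n·P = 2.9 × 244 = 707.6 kN
L_e = K·L = 0.7 × 4.21 = 2.947 m
Required I = P_cr·L_e²/(π²E) = 7.076×10^5 × 2.947² / (π² × 1.19×10^11) = 5.232×10^-6 m⁴
I_req = 5.232×10^6 mm⁴
Solid circle: I = πd⁴/64  ⇒  d = (64I/π)^(1/4) = (64×5.232×10^6/π)^(1/4) = 102 mm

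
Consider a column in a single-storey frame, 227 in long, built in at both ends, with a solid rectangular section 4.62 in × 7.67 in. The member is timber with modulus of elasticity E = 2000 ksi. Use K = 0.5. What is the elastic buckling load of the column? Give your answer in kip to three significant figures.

Buckling occurs about the weak axis: I_min = h·b³/12 with b = 4.62 in (the shorter side).
I_min = 7.67×4.62³/12 = 63.03 in⁴
Effective length L_e = K·L = 0.5 × 227 = 113.5 in
P_cr = π²EI / L_e² = π² × 2000×10³ × 63.03 / 113.5² = 9.658×10^4 lb

P_cr ≈ 96.6 kip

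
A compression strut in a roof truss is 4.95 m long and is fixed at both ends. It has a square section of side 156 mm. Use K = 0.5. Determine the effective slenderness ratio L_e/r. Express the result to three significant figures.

λ ≈ 55.0

I = a⁴/12 = 156⁴/12 = 4.935×10^7 mm⁴
A = 2.434×10^4 mm²;  r_min = √(I/A) = √(4.935×10^7/2.434×10^4) = 45.03 mm
L_e = K·L = 0.5 × 4.95 m = 2.475 m = 2475.0 mm
λ = L_e / r_min = 2475.0 / 45.03 = 55.0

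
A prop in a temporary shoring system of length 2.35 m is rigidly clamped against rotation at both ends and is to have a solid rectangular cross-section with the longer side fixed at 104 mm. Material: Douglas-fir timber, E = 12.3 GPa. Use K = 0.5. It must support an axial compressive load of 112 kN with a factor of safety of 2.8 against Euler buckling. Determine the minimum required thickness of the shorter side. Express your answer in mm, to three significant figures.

b ≈ 74.4 mm

Required P_cr = n·P = 2.8 × 112 = 313.6 kN
L_e = K·L = 0.5 × 2.35 = 1.175 m
Required I = P_cr·L_e²/(π²E) = 3.136×10^5 × 1.175² / (π² × 1.23×10^10) = 3.567×10^-6 m⁴
I_req = 3.567×10^6 mm⁴
Rectangle, weak axis: I_min = h·b³/12 with h = 104 mm fixed  ⇒  b = (12I/h)^(1/3) = 74.4 mm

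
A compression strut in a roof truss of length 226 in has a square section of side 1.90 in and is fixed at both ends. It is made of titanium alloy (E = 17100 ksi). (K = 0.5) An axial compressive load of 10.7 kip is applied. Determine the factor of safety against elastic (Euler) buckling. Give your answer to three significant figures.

n ≈ 1.34

I = a⁴/12 = 1.90⁴/12 = 1.086 in⁴
Effective length L_e = K·L = 0.5 × 226 = 113.0 in
P_cr = π²EI / L_e² = π² × 17100×10³ × 1.086 / 113.0² = 1.435×10^4 lb
Factor of safety n = P_cr / P = 14.354 / 10.7 = 1.34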